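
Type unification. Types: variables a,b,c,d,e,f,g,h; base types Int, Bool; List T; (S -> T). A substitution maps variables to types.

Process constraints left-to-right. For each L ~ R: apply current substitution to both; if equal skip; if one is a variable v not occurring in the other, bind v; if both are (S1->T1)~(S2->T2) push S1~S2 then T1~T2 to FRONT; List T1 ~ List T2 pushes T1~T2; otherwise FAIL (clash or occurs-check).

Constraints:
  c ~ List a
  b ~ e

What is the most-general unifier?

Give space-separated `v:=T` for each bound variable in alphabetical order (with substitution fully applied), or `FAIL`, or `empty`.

Answer: b:=e c:=List a

Derivation:
step 1: unify c ~ List a  [subst: {-} | 1 pending]
  bind c := List a
step 2: unify b ~ e  [subst: {c:=List a} | 0 pending]
  bind b := e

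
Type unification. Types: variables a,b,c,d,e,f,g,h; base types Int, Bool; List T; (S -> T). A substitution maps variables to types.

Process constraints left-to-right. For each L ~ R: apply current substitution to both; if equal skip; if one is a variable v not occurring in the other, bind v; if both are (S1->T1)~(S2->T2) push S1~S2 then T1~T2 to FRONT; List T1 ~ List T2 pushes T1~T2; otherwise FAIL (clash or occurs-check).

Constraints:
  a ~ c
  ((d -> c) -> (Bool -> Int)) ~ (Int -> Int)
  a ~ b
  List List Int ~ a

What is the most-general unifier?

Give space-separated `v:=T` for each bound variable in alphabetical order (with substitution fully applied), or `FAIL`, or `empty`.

step 1: unify a ~ c  [subst: {-} | 3 pending]
  bind a := c
step 2: unify ((d -> c) -> (Bool -> Int)) ~ (Int -> Int)  [subst: {a:=c} | 2 pending]
  -> decompose arrow: push (d -> c)~Int, (Bool -> Int)~Int
step 3: unify (d -> c) ~ Int  [subst: {a:=c} | 3 pending]
  clash: (d -> c) vs Int

Answer: FAIL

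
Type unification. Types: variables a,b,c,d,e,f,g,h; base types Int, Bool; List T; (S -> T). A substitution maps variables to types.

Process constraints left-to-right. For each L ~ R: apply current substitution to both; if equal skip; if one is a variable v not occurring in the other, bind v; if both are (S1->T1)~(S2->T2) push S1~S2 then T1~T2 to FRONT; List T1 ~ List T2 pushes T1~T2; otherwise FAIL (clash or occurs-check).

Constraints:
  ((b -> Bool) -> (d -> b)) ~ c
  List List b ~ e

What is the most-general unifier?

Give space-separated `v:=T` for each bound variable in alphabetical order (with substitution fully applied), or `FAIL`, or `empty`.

step 1: unify ((b -> Bool) -> (d -> b)) ~ c  [subst: {-} | 1 pending]
  bind c := ((b -> Bool) -> (d -> b))
step 2: unify List List b ~ e  [subst: {c:=((b -> Bool) -> (d -> b))} | 0 pending]
  bind e := List List b

Answer: c:=((b -> Bool) -> (d -> b)) e:=List List b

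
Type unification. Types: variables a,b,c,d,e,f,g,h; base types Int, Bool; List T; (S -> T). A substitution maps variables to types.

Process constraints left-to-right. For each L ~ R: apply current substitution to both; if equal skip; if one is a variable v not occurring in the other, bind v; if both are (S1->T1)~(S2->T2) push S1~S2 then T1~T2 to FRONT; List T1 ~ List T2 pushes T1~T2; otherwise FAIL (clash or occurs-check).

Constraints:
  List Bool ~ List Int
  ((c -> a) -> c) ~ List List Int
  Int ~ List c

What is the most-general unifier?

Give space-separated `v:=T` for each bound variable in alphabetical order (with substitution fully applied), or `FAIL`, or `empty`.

Answer: FAIL

Derivation:
step 1: unify List Bool ~ List Int  [subst: {-} | 2 pending]
  -> decompose List: push Bool~Int
step 2: unify Bool ~ Int  [subst: {-} | 2 pending]
  clash: Bool vs Int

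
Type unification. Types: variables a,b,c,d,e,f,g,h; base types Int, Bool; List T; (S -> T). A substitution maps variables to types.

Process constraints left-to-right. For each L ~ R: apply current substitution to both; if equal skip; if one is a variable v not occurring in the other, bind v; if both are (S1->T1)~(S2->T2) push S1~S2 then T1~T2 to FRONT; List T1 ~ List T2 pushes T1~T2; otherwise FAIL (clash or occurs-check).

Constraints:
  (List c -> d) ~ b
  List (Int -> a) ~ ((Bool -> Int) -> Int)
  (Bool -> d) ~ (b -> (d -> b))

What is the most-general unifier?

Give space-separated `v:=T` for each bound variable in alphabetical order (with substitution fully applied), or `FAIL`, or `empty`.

step 1: unify (List c -> d) ~ b  [subst: {-} | 2 pending]
  bind b := (List c -> d)
step 2: unify List (Int -> a) ~ ((Bool -> Int) -> Int)  [subst: {b:=(List c -> d)} | 1 pending]
  clash: List (Int -> a) vs ((Bool -> Int) -> Int)

Answer: FAIL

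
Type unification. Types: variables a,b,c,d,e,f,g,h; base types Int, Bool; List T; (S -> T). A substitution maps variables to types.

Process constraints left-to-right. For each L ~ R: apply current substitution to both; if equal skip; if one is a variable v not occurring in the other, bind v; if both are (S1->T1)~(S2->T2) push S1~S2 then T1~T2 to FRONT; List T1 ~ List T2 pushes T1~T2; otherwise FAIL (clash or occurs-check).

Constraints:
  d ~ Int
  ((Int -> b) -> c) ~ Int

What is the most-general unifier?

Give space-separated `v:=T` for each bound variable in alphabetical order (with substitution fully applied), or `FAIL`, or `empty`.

Answer: FAIL

Derivation:
step 1: unify d ~ Int  [subst: {-} | 1 pending]
  bind d := Int
step 2: unify ((Int -> b) -> c) ~ Int  [subst: {d:=Int} | 0 pending]
  clash: ((Int -> b) -> c) vs Int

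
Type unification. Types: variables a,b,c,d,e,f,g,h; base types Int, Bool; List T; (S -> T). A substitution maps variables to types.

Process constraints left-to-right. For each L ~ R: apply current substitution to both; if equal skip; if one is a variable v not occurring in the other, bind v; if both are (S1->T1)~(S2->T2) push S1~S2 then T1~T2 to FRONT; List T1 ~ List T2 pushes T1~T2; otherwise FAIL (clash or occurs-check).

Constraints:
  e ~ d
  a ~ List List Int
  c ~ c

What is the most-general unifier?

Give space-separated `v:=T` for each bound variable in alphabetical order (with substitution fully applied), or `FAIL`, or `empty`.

Answer: a:=List List Int e:=d

Derivation:
step 1: unify e ~ d  [subst: {-} | 2 pending]
  bind e := d
step 2: unify a ~ List List Int  [subst: {e:=d} | 1 pending]
  bind a := List List Int
step 3: unify c ~ c  [subst: {e:=d, a:=List List Int} | 0 pending]
  -> identical, skip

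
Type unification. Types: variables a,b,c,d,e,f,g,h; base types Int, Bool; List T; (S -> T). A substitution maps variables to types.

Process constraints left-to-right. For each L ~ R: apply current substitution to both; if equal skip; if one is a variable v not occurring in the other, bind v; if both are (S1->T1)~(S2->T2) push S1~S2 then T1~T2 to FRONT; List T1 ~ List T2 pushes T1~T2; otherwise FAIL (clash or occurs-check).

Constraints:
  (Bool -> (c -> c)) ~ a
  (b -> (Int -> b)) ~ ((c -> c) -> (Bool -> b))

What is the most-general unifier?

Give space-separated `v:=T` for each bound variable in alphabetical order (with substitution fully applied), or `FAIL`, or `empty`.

step 1: unify (Bool -> (c -> c)) ~ a  [subst: {-} | 1 pending]
  bind a := (Bool -> (c -> c))
step 2: unify (b -> (Int -> b)) ~ ((c -> c) -> (Bool -> b))  [subst: {a:=(Bool -> (c -> c))} | 0 pending]
  -> decompose arrow: push b~(c -> c), (Int -> b)~(Bool -> b)
step 3: unify b ~ (c -> c)  [subst: {a:=(Bool -> (c -> c))} | 1 pending]
  bind b := (c -> c)
step 4: unify (Int -> (c -> c)) ~ (Bool -> (c -> c))  [subst: {a:=(Bool -> (c -> c)), b:=(c -> c)} | 0 pending]
  -> decompose arrow: push Int~Bool, (c -> c)~(c -> c)
step 5: unify Int ~ Bool  [subst: {a:=(Bool -> (c -> c)), b:=(c -> c)} | 1 pending]
  clash: Int vs Bool

Answer: FAIL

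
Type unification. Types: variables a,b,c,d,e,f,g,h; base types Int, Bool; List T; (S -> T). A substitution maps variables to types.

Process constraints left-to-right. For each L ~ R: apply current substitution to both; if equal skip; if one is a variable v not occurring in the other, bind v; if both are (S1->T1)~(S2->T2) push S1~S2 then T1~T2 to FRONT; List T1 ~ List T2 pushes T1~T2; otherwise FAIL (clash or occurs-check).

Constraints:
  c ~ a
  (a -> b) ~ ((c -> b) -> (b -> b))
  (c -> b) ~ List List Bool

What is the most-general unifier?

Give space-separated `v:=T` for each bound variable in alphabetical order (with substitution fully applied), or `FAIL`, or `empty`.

step 1: unify c ~ a  [subst: {-} | 2 pending]
  bind c := a
step 2: unify (a -> b) ~ ((a -> b) -> (b -> b))  [subst: {c:=a} | 1 pending]
  -> decompose arrow: push a~(a -> b), b~(b -> b)
step 3: unify a ~ (a -> b)  [subst: {c:=a} | 2 pending]
  occurs-check fail: a in (a -> b)

Answer: FAIL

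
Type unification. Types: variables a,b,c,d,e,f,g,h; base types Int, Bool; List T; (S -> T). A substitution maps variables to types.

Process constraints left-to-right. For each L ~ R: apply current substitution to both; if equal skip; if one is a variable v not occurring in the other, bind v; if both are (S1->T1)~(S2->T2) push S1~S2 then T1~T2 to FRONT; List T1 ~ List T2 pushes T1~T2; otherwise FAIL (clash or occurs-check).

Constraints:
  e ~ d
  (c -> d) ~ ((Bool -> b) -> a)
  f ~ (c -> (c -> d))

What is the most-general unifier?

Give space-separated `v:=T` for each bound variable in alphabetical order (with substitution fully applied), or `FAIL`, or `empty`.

step 1: unify e ~ d  [subst: {-} | 2 pending]
  bind e := d
step 2: unify (c -> d) ~ ((Bool -> b) -> a)  [subst: {e:=d} | 1 pending]
  -> decompose arrow: push c~(Bool -> b), d~a
step 3: unify c ~ (Bool -> b)  [subst: {e:=d} | 2 pending]
  bind c := (Bool -> b)
step 4: unify d ~ a  [subst: {e:=d, c:=(Bool -> b)} | 1 pending]
  bind d := a
step 5: unify f ~ ((Bool -> b) -> ((Bool -> b) -> a))  [subst: {e:=d, c:=(Bool -> b), d:=a} | 0 pending]
  bind f := ((Bool -> b) -> ((Bool -> b) -> a))

Answer: c:=(Bool -> b) d:=a e:=a f:=((Bool -> b) -> ((Bool -> b) -> a))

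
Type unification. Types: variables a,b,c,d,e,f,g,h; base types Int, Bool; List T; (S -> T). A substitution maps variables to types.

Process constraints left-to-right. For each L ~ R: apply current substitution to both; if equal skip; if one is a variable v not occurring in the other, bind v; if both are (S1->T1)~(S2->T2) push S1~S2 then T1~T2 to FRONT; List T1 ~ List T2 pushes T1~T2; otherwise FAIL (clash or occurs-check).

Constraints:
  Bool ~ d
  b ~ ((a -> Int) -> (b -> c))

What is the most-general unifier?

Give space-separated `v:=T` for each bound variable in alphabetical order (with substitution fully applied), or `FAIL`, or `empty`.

step 1: unify Bool ~ d  [subst: {-} | 1 pending]
  bind d := Bool
step 2: unify b ~ ((a -> Int) -> (b -> c))  [subst: {d:=Bool} | 0 pending]
  occurs-check fail: b in ((a -> Int) -> (b -> c))

Answer: FAIL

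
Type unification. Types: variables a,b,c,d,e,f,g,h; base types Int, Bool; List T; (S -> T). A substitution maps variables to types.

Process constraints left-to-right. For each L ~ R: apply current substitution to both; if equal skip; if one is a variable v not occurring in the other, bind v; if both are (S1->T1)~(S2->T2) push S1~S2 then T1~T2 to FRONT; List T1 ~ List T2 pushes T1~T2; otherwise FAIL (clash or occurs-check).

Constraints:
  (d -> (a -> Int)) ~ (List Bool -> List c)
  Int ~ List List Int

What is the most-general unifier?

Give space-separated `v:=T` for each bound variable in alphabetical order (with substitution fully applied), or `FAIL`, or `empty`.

step 1: unify (d -> (a -> Int)) ~ (List Bool -> List c)  [subst: {-} | 1 pending]
  -> decompose arrow: push d~List Bool, (a -> Int)~List c
step 2: unify d ~ List Bool  [subst: {-} | 2 pending]
  bind d := List Bool
step 3: unify (a -> Int) ~ List c  [subst: {d:=List Bool} | 1 pending]
  clash: (a -> Int) vs List c

Answer: FAIL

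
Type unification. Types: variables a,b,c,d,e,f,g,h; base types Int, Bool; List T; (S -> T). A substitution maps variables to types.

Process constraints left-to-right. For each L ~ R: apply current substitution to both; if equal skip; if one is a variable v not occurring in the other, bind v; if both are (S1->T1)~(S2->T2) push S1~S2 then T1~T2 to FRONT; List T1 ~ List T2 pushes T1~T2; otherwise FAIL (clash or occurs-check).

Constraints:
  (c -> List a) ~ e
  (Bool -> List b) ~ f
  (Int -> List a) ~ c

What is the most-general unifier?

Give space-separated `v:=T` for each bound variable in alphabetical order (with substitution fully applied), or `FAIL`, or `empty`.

step 1: unify (c -> List a) ~ e  [subst: {-} | 2 pending]
  bind e := (c -> List a)
step 2: unify (Bool -> List b) ~ f  [subst: {e:=(c -> List a)} | 1 pending]
  bind f := (Bool -> List b)
step 3: unify (Int -> List a) ~ c  [subst: {e:=(c -> List a), f:=(Bool -> List b)} | 0 pending]
  bind c := (Int -> List a)

Answer: c:=(Int -> List a) e:=((Int -> List a) -> List a) f:=(Bool -> List b)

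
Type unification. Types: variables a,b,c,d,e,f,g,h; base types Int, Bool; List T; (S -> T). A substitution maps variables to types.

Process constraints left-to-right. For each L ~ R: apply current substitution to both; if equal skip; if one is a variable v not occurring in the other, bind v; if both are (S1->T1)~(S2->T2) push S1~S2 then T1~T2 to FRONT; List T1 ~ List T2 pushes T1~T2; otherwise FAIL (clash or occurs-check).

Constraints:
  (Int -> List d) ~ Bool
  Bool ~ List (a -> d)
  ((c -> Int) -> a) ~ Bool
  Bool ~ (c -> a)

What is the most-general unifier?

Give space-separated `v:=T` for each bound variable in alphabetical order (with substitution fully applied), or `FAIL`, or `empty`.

step 1: unify (Int -> List d) ~ Bool  [subst: {-} | 3 pending]
  clash: (Int -> List d) vs Bool

Answer: FAIL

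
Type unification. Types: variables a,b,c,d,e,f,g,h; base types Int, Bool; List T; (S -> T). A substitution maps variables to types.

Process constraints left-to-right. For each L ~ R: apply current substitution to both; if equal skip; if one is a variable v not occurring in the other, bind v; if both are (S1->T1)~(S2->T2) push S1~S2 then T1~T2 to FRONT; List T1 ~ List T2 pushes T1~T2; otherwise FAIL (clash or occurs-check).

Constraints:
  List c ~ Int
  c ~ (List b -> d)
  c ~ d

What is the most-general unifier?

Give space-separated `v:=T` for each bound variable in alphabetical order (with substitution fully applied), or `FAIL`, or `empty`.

Answer: FAIL

Derivation:
step 1: unify List c ~ Int  [subst: {-} | 2 pending]
  clash: List c vs Int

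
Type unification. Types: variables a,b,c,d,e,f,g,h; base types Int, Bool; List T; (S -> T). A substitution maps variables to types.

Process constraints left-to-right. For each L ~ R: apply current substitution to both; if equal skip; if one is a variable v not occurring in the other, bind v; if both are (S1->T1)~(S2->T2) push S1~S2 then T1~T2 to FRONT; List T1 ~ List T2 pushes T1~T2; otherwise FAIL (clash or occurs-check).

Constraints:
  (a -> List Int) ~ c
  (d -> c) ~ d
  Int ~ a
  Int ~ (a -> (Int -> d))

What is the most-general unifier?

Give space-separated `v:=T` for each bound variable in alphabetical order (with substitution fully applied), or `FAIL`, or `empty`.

step 1: unify (a -> List Int) ~ c  [subst: {-} | 3 pending]
  bind c := (a -> List Int)
step 2: unify (d -> (a -> List Int)) ~ d  [subst: {c:=(a -> List Int)} | 2 pending]
  occurs-check fail

Answer: FAIL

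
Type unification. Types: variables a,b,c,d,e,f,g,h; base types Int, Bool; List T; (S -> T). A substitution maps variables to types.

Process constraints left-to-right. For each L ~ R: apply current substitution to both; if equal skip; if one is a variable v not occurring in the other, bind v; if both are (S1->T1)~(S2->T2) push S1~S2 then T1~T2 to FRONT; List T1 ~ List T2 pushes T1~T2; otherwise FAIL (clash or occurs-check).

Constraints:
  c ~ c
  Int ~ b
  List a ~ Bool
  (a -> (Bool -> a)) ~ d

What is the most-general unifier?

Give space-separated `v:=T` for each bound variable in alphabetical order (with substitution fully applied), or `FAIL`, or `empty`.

Answer: FAIL

Derivation:
step 1: unify c ~ c  [subst: {-} | 3 pending]
  -> identical, skip
step 2: unify Int ~ b  [subst: {-} | 2 pending]
  bind b := Int
step 3: unify List a ~ Bool  [subst: {b:=Int} | 1 pending]
  clash: List a vs Bool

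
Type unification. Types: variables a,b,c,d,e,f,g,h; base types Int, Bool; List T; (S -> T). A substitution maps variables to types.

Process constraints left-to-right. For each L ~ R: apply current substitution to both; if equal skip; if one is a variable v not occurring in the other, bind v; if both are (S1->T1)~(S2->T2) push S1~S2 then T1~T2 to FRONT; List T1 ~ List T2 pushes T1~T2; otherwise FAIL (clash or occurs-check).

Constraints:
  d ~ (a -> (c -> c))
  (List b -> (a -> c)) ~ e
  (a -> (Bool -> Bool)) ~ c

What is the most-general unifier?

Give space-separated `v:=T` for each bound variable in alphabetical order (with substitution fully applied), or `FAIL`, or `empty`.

step 1: unify d ~ (a -> (c -> c))  [subst: {-} | 2 pending]
  bind d := (a -> (c -> c))
step 2: unify (List b -> (a -> c)) ~ e  [subst: {d:=(a -> (c -> c))} | 1 pending]
  bind e := (List b -> (a -> c))
step 3: unify (a -> (Bool -> Bool)) ~ c  [subst: {d:=(a -> (c -> c)), e:=(List b -> (a -> c))} | 0 pending]
  bind c := (a -> (Bool -> Bool))

Answer: c:=(a -> (Bool -> Bool)) d:=(a -> ((a -> (Bool -> Bool)) -> (a -> (Bool -> Bool)))) e:=(List b -> (a -> (a -> (Bool -> Bool))))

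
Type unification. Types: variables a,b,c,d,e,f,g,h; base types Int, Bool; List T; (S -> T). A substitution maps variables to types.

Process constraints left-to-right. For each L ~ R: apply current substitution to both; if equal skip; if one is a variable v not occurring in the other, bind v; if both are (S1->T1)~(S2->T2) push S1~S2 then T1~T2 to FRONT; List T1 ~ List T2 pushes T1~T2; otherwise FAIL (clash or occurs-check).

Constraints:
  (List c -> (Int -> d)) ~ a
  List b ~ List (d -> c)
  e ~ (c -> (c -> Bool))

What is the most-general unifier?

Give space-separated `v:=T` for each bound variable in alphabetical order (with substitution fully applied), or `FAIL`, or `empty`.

step 1: unify (List c -> (Int -> d)) ~ a  [subst: {-} | 2 pending]
  bind a := (List c -> (Int -> d))
step 2: unify List b ~ List (d -> c)  [subst: {a:=(List c -> (Int -> d))} | 1 pending]
  -> decompose List: push b~(d -> c)
step 3: unify b ~ (d -> c)  [subst: {a:=(List c -> (Int -> d))} | 1 pending]
  bind b := (d -> c)
step 4: unify e ~ (c -> (c -> Bool))  [subst: {a:=(List c -> (Int -> d)), b:=(d -> c)} | 0 pending]
  bind e := (c -> (c -> Bool))

Answer: a:=(List c -> (Int -> d)) b:=(d -> c) e:=(c -> (c -> Bool))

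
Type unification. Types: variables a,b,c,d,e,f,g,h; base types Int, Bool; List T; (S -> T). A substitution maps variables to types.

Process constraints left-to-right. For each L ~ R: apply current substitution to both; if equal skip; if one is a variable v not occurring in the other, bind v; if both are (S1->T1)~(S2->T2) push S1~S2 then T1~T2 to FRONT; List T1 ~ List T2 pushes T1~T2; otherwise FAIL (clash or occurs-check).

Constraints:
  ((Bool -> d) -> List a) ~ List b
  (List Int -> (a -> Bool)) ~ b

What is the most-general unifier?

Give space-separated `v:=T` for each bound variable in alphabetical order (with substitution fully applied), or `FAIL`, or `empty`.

step 1: unify ((Bool -> d) -> List a) ~ List b  [subst: {-} | 1 pending]
  clash: ((Bool -> d) -> List a) vs List b

Answer: FAIL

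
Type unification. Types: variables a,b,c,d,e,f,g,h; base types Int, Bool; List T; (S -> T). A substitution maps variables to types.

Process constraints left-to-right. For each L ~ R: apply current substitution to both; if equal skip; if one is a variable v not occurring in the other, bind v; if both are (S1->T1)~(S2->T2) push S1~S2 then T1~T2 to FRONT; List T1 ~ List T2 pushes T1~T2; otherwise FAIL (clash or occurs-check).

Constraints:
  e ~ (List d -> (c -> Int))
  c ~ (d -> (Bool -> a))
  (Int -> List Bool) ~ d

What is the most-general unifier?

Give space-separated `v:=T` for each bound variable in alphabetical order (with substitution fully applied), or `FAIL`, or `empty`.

step 1: unify e ~ (List d -> (c -> Int))  [subst: {-} | 2 pending]
  bind e := (List d -> (c -> Int))
step 2: unify c ~ (d -> (Bool -> a))  [subst: {e:=(List d -> (c -> Int))} | 1 pending]
  bind c := (d -> (Bool -> a))
step 3: unify (Int -> List Bool) ~ d  [subst: {e:=(List d -> (c -> Int)), c:=(d -> (Bool -> a))} | 0 pending]
  bind d := (Int -> List Bool)

Answer: c:=((Int -> List Bool) -> (Bool -> a)) d:=(Int -> List Bool) e:=(List (Int -> List Bool) -> (((Int -> List Bool) -> (Bool -> a)) -> Int))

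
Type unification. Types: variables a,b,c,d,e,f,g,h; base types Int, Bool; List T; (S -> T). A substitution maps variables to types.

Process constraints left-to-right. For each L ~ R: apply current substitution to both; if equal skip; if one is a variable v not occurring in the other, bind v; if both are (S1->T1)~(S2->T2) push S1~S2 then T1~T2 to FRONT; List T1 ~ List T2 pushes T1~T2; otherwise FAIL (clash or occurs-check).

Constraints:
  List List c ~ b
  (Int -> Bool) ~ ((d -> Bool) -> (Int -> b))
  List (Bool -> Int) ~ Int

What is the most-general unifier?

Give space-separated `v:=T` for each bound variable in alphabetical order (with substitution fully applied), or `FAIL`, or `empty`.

step 1: unify List List c ~ b  [subst: {-} | 2 pending]
  bind b := List List c
step 2: unify (Int -> Bool) ~ ((d -> Bool) -> (Int -> List List c))  [subst: {b:=List List c} | 1 pending]
  -> decompose arrow: push Int~(d -> Bool), Bool~(Int -> List List c)
step 3: unify Int ~ (d -> Bool)  [subst: {b:=List List c} | 2 pending]
  clash: Int vs (d -> Bool)

Answer: FAIL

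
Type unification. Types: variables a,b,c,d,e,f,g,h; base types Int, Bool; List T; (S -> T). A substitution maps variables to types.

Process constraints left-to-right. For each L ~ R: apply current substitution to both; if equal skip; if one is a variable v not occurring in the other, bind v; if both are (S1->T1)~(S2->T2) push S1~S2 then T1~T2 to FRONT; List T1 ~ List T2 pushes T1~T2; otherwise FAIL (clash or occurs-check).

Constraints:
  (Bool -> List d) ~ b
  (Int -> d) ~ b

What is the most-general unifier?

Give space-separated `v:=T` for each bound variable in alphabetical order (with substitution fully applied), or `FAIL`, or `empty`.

step 1: unify (Bool -> List d) ~ b  [subst: {-} | 1 pending]
  bind b := (Bool -> List d)
step 2: unify (Int -> d) ~ (Bool -> List d)  [subst: {b:=(Bool -> List d)} | 0 pending]
  -> decompose arrow: push Int~Bool, d~List d
step 3: unify Int ~ Bool  [subst: {b:=(Bool -> List d)} | 1 pending]
  clash: Int vs Bool

Answer: FAIL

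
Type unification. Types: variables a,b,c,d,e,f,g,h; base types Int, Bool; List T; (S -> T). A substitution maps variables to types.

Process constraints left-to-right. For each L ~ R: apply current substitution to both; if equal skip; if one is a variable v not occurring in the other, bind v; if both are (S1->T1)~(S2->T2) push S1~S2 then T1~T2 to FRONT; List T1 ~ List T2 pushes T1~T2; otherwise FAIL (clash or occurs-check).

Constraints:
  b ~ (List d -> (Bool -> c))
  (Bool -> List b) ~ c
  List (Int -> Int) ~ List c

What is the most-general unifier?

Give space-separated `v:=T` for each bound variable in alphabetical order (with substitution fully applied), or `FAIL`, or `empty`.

step 1: unify b ~ (List d -> (Bool -> c))  [subst: {-} | 2 pending]
  bind b := (List d -> (Bool -> c))
step 2: unify (Bool -> List (List d -> (Bool -> c))) ~ c  [subst: {b:=(List d -> (Bool -> c))} | 1 pending]
  occurs-check fail

Answer: FAIL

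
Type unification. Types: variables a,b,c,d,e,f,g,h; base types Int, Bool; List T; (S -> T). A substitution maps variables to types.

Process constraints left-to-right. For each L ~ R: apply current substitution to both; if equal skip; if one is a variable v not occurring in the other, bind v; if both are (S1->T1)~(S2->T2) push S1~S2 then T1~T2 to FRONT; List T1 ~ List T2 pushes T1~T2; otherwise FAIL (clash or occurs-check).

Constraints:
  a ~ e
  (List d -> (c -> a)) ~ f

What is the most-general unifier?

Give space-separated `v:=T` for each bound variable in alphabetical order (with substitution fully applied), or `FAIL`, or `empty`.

Answer: a:=e f:=(List d -> (c -> e))

Derivation:
step 1: unify a ~ e  [subst: {-} | 1 pending]
  bind a := e
step 2: unify (List d -> (c -> e)) ~ f  [subst: {a:=e} | 0 pending]
  bind f := (List d -> (c -> e))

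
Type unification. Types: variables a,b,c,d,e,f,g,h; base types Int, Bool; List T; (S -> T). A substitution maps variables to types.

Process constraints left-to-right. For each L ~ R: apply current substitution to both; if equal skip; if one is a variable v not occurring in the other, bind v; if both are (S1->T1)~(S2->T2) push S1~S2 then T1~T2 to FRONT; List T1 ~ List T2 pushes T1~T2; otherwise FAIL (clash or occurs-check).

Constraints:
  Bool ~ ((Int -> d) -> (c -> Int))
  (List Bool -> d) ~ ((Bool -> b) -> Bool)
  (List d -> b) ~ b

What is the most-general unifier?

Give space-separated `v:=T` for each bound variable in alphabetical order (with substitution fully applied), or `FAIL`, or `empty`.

Answer: FAIL

Derivation:
step 1: unify Bool ~ ((Int -> d) -> (c -> Int))  [subst: {-} | 2 pending]
  clash: Bool vs ((Int -> d) -> (c -> Int))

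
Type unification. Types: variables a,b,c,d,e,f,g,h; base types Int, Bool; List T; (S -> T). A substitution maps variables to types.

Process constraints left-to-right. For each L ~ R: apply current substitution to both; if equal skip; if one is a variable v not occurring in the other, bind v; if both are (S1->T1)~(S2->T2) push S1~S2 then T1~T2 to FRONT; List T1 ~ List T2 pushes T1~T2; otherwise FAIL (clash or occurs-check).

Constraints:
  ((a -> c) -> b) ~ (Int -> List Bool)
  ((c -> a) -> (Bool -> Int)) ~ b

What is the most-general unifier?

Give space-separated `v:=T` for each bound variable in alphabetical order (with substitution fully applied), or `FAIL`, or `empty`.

Answer: FAIL

Derivation:
step 1: unify ((a -> c) -> b) ~ (Int -> List Bool)  [subst: {-} | 1 pending]
  -> decompose arrow: push (a -> c)~Int, b~List Bool
step 2: unify (a -> c) ~ Int  [subst: {-} | 2 pending]
  clash: (a -> c) vs Int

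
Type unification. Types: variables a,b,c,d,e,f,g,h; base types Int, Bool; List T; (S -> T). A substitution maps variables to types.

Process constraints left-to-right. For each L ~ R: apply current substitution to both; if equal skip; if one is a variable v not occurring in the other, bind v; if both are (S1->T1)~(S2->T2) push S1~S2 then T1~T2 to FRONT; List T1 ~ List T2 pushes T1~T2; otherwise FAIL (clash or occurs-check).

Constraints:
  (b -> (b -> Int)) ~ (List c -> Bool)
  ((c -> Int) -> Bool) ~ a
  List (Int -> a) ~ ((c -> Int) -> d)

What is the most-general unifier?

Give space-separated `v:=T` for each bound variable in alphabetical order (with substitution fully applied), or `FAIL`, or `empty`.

step 1: unify (b -> (b -> Int)) ~ (List c -> Bool)  [subst: {-} | 2 pending]
  -> decompose arrow: push b~List c, (b -> Int)~Bool
step 2: unify b ~ List c  [subst: {-} | 3 pending]
  bind b := List c
step 3: unify (List c -> Int) ~ Bool  [subst: {b:=List c} | 2 pending]
  clash: (List c -> Int) vs Bool

Answer: FAIL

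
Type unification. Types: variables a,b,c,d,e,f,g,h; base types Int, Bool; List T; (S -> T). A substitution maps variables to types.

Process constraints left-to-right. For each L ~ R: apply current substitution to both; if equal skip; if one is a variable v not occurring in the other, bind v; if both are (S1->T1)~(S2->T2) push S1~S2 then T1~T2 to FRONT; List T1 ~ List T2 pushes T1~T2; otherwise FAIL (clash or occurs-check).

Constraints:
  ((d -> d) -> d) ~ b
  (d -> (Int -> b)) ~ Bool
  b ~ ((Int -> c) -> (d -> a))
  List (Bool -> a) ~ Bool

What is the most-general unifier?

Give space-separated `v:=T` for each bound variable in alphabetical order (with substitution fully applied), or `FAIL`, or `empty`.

step 1: unify ((d -> d) -> d) ~ b  [subst: {-} | 3 pending]
  bind b := ((d -> d) -> d)
step 2: unify (d -> (Int -> ((d -> d) -> d))) ~ Bool  [subst: {b:=((d -> d) -> d)} | 2 pending]
  clash: (d -> (Int -> ((d -> d) -> d))) vs Bool

Answer: FAIL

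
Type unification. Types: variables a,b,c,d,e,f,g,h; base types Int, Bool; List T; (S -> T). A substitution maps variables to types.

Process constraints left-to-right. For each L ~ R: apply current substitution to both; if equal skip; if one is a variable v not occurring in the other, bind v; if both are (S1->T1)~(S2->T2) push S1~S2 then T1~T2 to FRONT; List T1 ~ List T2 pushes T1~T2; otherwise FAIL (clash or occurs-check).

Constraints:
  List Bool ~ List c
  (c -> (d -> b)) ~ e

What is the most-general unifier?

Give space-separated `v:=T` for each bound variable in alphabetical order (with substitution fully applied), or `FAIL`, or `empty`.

step 1: unify List Bool ~ List c  [subst: {-} | 1 pending]
  -> decompose List: push Bool~c
step 2: unify Bool ~ c  [subst: {-} | 1 pending]
  bind c := Bool
step 3: unify (Bool -> (d -> b)) ~ e  [subst: {c:=Bool} | 0 pending]
  bind e := (Bool -> (d -> b))

Answer: c:=Bool e:=(Bool -> (d -> b))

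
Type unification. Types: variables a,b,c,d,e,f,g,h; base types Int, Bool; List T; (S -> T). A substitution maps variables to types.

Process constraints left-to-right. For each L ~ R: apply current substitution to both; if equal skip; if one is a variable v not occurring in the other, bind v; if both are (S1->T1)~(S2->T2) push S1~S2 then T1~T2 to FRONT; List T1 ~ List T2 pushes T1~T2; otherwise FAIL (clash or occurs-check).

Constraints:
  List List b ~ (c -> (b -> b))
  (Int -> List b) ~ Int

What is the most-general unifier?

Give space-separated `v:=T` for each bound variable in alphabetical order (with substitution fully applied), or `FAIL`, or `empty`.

Answer: FAIL

Derivation:
step 1: unify List List b ~ (c -> (b -> b))  [subst: {-} | 1 pending]
  clash: List List b vs (c -> (b -> b))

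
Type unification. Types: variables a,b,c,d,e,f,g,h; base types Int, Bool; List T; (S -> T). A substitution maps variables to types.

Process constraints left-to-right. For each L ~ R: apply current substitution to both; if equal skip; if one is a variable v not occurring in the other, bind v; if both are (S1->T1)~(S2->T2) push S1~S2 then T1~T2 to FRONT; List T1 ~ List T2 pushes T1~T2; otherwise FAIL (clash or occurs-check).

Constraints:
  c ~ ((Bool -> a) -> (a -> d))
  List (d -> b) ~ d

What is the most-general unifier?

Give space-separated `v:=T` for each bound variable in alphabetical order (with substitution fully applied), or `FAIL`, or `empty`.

step 1: unify c ~ ((Bool -> a) -> (a -> d))  [subst: {-} | 1 pending]
  bind c := ((Bool -> a) -> (a -> d))
step 2: unify List (d -> b) ~ d  [subst: {c:=((Bool -> a) -> (a -> d))} | 0 pending]
  occurs-check fail

Answer: FAIL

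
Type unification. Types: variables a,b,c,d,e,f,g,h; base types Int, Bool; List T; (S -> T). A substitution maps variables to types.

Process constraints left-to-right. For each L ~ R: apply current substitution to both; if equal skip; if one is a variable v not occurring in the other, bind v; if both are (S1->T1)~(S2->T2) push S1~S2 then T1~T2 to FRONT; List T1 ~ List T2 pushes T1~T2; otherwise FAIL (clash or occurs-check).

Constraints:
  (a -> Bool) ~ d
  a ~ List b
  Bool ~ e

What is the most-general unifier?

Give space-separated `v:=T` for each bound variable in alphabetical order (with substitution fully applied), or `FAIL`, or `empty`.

Answer: a:=List b d:=(List b -> Bool) e:=Bool

Derivation:
step 1: unify (a -> Bool) ~ d  [subst: {-} | 2 pending]
  bind d := (a -> Bool)
step 2: unify a ~ List b  [subst: {d:=(a -> Bool)} | 1 pending]
  bind a := List b
step 3: unify Bool ~ e  [subst: {d:=(a -> Bool), a:=List b} | 0 pending]
  bind e := Bool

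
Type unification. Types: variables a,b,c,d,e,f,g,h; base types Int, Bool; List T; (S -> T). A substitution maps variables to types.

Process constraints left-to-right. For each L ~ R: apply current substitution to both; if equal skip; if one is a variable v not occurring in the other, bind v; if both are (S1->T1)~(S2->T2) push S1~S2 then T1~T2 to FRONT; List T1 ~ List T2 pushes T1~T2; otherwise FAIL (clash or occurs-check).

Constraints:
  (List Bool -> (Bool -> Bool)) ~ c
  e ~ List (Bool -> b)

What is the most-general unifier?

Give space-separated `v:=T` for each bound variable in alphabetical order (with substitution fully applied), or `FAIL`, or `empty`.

Answer: c:=(List Bool -> (Bool -> Bool)) e:=List (Bool -> b)

Derivation:
step 1: unify (List Bool -> (Bool -> Bool)) ~ c  [subst: {-} | 1 pending]
  bind c := (List Bool -> (Bool -> Bool))
step 2: unify e ~ List (Bool -> b)  [subst: {c:=(List Bool -> (Bool -> Bool))} | 0 pending]
  bind e := List (Bool -> b)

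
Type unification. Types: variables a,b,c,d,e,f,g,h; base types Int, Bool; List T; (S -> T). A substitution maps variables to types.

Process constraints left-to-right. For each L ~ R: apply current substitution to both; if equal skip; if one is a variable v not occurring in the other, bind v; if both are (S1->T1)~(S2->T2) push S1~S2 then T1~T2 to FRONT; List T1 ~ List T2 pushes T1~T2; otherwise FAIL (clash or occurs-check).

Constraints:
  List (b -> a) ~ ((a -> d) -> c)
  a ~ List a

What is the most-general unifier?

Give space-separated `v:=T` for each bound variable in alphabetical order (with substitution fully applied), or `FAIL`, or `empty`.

step 1: unify List (b -> a) ~ ((a -> d) -> c)  [subst: {-} | 1 pending]
  clash: List (b -> a) vs ((a -> d) -> c)

Answer: FAIL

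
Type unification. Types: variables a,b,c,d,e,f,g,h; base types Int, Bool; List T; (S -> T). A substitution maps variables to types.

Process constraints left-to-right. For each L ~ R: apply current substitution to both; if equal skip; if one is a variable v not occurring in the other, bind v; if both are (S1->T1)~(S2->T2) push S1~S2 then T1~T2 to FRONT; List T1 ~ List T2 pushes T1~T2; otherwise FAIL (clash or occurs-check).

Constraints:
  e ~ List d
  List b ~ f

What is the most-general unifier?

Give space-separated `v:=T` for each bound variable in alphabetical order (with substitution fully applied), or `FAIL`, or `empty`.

Answer: e:=List d f:=List b

Derivation:
step 1: unify e ~ List d  [subst: {-} | 1 pending]
  bind e := List d
step 2: unify List b ~ f  [subst: {e:=List d} | 0 pending]
  bind f := List b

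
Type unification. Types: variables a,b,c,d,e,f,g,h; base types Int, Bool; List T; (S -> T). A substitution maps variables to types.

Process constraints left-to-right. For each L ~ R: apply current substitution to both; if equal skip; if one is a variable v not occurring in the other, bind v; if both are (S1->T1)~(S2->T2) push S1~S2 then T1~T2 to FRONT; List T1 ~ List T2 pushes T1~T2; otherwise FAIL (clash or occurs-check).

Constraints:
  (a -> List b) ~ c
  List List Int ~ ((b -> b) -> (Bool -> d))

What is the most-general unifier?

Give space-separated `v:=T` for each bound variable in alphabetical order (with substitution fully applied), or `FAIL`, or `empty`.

Answer: FAIL

Derivation:
step 1: unify (a -> List b) ~ c  [subst: {-} | 1 pending]
  bind c := (a -> List b)
step 2: unify List List Int ~ ((b -> b) -> (Bool -> d))  [subst: {c:=(a -> List b)} | 0 pending]
  clash: List List Int vs ((b -> b) -> (Bool -> d))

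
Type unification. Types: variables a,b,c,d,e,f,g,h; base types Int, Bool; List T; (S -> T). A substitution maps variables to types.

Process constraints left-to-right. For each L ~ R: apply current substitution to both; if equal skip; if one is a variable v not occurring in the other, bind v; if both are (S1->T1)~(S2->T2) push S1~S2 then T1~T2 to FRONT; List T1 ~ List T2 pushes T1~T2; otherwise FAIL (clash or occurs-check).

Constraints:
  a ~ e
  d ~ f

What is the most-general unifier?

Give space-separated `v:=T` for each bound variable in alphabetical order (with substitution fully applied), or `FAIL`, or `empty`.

Answer: a:=e d:=f

Derivation:
step 1: unify a ~ e  [subst: {-} | 1 pending]
  bind a := e
step 2: unify d ~ f  [subst: {a:=e} | 0 pending]
  bind d := f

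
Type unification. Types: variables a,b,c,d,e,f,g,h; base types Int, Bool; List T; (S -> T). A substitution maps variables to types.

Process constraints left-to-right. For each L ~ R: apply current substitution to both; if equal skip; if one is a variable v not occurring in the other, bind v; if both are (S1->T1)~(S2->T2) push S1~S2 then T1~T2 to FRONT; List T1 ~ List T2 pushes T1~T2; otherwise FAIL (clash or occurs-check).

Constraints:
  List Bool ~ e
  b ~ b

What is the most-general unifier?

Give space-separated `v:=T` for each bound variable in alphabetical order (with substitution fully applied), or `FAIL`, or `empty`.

step 1: unify List Bool ~ e  [subst: {-} | 1 pending]
  bind e := List Bool
step 2: unify b ~ b  [subst: {e:=List Bool} | 0 pending]
  -> identical, skip

Answer: e:=List Bool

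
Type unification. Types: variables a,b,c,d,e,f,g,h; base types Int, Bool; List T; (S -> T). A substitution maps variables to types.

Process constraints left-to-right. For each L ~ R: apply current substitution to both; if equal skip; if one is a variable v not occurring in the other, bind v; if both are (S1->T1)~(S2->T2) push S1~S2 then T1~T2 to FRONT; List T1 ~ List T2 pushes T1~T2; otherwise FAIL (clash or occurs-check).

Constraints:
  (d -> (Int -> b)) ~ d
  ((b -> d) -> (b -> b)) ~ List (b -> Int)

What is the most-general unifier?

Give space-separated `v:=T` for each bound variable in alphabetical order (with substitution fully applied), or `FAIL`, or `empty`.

Answer: FAIL

Derivation:
step 1: unify (d -> (Int -> b)) ~ d  [subst: {-} | 1 pending]
  occurs-check fail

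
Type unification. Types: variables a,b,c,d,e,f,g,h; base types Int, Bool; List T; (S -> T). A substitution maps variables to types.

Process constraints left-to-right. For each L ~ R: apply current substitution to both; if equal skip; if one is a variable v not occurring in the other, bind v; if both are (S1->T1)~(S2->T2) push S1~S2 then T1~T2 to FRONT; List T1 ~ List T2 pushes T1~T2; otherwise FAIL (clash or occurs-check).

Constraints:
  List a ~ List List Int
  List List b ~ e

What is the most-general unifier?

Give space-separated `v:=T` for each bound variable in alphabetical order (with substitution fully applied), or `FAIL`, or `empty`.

Answer: a:=List Int e:=List List b

Derivation:
step 1: unify List a ~ List List Int  [subst: {-} | 1 pending]
  -> decompose List: push a~List Int
step 2: unify a ~ List Int  [subst: {-} | 1 pending]
  bind a := List Int
step 3: unify List List b ~ e  [subst: {a:=List Int} | 0 pending]
  bind e := List List b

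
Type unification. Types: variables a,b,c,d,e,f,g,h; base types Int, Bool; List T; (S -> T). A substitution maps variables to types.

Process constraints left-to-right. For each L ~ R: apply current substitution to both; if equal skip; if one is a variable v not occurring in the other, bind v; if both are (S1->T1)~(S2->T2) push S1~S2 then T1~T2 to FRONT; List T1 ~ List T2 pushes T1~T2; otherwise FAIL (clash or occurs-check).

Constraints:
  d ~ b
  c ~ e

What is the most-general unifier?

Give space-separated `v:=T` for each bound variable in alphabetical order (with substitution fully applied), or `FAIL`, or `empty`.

Answer: c:=e d:=b

Derivation:
step 1: unify d ~ b  [subst: {-} | 1 pending]
  bind d := b
step 2: unify c ~ e  [subst: {d:=b} | 0 pending]
  bind c := e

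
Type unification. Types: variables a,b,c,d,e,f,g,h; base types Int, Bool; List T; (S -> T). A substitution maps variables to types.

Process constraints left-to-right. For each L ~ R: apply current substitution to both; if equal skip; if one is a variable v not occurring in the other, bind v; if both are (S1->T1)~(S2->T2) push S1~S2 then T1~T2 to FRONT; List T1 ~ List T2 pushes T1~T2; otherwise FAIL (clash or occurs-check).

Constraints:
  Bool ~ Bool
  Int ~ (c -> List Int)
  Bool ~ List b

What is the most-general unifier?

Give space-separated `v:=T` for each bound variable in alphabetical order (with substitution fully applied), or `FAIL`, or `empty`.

Answer: FAIL

Derivation:
step 1: unify Bool ~ Bool  [subst: {-} | 2 pending]
  -> identical, skip
step 2: unify Int ~ (c -> List Int)  [subst: {-} | 1 pending]
  clash: Int vs (c -> List Int)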